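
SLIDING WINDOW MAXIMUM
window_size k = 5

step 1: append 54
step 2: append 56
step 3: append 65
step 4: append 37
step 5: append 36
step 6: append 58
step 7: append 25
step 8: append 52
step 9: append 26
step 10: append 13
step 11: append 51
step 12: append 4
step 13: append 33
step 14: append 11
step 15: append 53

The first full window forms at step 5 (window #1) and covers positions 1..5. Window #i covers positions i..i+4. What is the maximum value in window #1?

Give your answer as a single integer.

Answer: 65

Derivation:
step 1: append 54 -> window=[54] (not full yet)
step 2: append 56 -> window=[54, 56] (not full yet)
step 3: append 65 -> window=[54, 56, 65] (not full yet)
step 4: append 37 -> window=[54, 56, 65, 37] (not full yet)
step 5: append 36 -> window=[54, 56, 65, 37, 36] -> max=65
Window #1 max = 65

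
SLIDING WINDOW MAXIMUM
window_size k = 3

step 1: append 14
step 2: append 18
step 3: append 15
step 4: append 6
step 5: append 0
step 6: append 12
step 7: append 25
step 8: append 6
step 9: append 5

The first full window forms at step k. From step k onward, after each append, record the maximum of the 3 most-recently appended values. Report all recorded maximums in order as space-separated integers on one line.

step 1: append 14 -> window=[14] (not full yet)
step 2: append 18 -> window=[14, 18] (not full yet)
step 3: append 15 -> window=[14, 18, 15] -> max=18
step 4: append 6 -> window=[18, 15, 6] -> max=18
step 5: append 0 -> window=[15, 6, 0] -> max=15
step 6: append 12 -> window=[6, 0, 12] -> max=12
step 7: append 25 -> window=[0, 12, 25] -> max=25
step 8: append 6 -> window=[12, 25, 6] -> max=25
step 9: append 5 -> window=[25, 6, 5] -> max=25

Answer: 18 18 15 12 25 25 25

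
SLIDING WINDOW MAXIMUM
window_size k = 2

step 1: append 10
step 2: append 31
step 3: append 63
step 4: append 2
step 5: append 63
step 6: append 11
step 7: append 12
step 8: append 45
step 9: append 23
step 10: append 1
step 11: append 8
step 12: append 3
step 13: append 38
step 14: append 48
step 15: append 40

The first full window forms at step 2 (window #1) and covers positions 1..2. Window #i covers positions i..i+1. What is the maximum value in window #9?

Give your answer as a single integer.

Answer: 23

Derivation:
step 1: append 10 -> window=[10] (not full yet)
step 2: append 31 -> window=[10, 31] -> max=31
step 3: append 63 -> window=[31, 63] -> max=63
step 4: append 2 -> window=[63, 2] -> max=63
step 5: append 63 -> window=[2, 63] -> max=63
step 6: append 11 -> window=[63, 11] -> max=63
step 7: append 12 -> window=[11, 12] -> max=12
step 8: append 45 -> window=[12, 45] -> max=45
step 9: append 23 -> window=[45, 23] -> max=45
step 10: append 1 -> window=[23, 1] -> max=23
Window #9 max = 23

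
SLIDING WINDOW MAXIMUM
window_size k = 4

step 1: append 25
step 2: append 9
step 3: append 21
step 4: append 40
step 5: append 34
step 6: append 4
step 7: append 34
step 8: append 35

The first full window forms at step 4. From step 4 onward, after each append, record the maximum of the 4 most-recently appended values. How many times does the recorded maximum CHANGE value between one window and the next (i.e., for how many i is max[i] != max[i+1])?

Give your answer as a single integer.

step 1: append 25 -> window=[25] (not full yet)
step 2: append 9 -> window=[25, 9] (not full yet)
step 3: append 21 -> window=[25, 9, 21] (not full yet)
step 4: append 40 -> window=[25, 9, 21, 40] -> max=40
step 5: append 34 -> window=[9, 21, 40, 34] -> max=40
step 6: append 4 -> window=[21, 40, 34, 4] -> max=40
step 7: append 34 -> window=[40, 34, 4, 34] -> max=40
step 8: append 35 -> window=[34, 4, 34, 35] -> max=35
Recorded maximums: 40 40 40 40 35
Changes between consecutive maximums: 1

Answer: 1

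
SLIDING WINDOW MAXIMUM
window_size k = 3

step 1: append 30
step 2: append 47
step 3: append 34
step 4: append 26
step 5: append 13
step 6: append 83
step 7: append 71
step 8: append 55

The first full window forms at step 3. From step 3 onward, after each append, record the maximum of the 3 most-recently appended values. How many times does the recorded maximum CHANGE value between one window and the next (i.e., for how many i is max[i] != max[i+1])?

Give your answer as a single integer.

Answer: 2

Derivation:
step 1: append 30 -> window=[30] (not full yet)
step 2: append 47 -> window=[30, 47] (not full yet)
step 3: append 34 -> window=[30, 47, 34] -> max=47
step 4: append 26 -> window=[47, 34, 26] -> max=47
step 5: append 13 -> window=[34, 26, 13] -> max=34
step 6: append 83 -> window=[26, 13, 83] -> max=83
step 7: append 71 -> window=[13, 83, 71] -> max=83
step 8: append 55 -> window=[83, 71, 55] -> max=83
Recorded maximums: 47 47 34 83 83 83
Changes between consecutive maximums: 2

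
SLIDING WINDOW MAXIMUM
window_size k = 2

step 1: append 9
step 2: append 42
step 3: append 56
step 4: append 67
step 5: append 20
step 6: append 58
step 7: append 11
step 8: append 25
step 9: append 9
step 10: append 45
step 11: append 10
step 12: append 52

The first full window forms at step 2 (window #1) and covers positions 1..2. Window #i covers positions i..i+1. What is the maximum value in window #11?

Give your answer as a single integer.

step 1: append 9 -> window=[9] (not full yet)
step 2: append 42 -> window=[9, 42] -> max=42
step 3: append 56 -> window=[42, 56] -> max=56
step 4: append 67 -> window=[56, 67] -> max=67
step 5: append 20 -> window=[67, 20] -> max=67
step 6: append 58 -> window=[20, 58] -> max=58
step 7: append 11 -> window=[58, 11] -> max=58
step 8: append 25 -> window=[11, 25] -> max=25
step 9: append 9 -> window=[25, 9] -> max=25
step 10: append 45 -> window=[9, 45] -> max=45
step 11: append 10 -> window=[45, 10] -> max=45
step 12: append 52 -> window=[10, 52] -> max=52
Window #11 max = 52

Answer: 52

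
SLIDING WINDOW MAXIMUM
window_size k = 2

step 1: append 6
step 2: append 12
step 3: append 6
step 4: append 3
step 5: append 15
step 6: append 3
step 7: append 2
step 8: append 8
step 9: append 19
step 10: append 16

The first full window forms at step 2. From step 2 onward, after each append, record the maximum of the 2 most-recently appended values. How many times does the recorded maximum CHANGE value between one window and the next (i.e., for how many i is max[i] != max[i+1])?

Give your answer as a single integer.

step 1: append 6 -> window=[6] (not full yet)
step 2: append 12 -> window=[6, 12] -> max=12
step 3: append 6 -> window=[12, 6] -> max=12
step 4: append 3 -> window=[6, 3] -> max=6
step 5: append 15 -> window=[3, 15] -> max=15
step 6: append 3 -> window=[15, 3] -> max=15
step 7: append 2 -> window=[3, 2] -> max=3
step 8: append 8 -> window=[2, 8] -> max=8
step 9: append 19 -> window=[8, 19] -> max=19
step 10: append 16 -> window=[19, 16] -> max=19
Recorded maximums: 12 12 6 15 15 3 8 19 19
Changes between consecutive maximums: 5

Answer: 5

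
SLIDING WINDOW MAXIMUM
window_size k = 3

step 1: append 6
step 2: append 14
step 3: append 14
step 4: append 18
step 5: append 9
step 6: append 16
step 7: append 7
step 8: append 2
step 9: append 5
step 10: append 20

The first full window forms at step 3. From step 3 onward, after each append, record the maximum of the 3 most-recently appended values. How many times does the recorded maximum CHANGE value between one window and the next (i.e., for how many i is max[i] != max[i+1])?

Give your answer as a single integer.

step 1: append 6 -> window=[6] (not full yet)
step 2: append 14 -> window=[6, 14] (not full yet)
step 3: append 14 -> window=[6, 14, 14] -> max=14
step 4: append 18 -> window=[14, 14, 18] -> max=18
step 5: append 9 -> window=[14, 18, 9] -> max=18
step 6: append 16 -> window=[18, 9, 16] -> max=18
step 7: append 7 -> window=[9, 16, 7] -> max=16
step 8: append 2 -> window=[16, 7, 2] -> max=16
step 9: append 5 -> window=[7, 2, 5] -> max=7
step 10: append 20 -> window=[2, 5, 20] -> max=20
Recorded maximums: 14 18 18 18 16 16 7 20
Changes between consecutive maximums: 4

Answer: 4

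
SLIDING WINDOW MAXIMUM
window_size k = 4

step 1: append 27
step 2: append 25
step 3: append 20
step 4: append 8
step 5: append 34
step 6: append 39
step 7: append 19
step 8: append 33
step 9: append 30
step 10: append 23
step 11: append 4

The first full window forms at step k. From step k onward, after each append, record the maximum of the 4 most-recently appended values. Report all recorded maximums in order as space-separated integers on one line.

Answer: 27 34 39 39 39 39 33 33

Derivation:
step 1: append 27 -> window=[27] (not full yet)
step 2: append 25 -> window=[27, 25] (not full yet)
step 3: append 20 -> window=[27, 25, 20] (not full yet)
step 4: append 8 -> window=[27, 25, 20, 8] -> max=27
step 5: append 34 -> window=[25, 20, 8, 34] -> max=34
step 6: append 39 -> window=[20, 8, 34, 39] -> max=39
step 7: append 19 -> window=[8, 34, 39, 19] -> max=39
step 8: append 33 -> window=[34, 39, 19, 33] -> max=39
step 9: append 30 -> window=[39, 19, 33, 30] -> max=39
step 10: append 23 -> window=[19, 33, 30, 23] -> max=33
step 11: append 4 -> window=[33, 30, 23, 4] -> max=33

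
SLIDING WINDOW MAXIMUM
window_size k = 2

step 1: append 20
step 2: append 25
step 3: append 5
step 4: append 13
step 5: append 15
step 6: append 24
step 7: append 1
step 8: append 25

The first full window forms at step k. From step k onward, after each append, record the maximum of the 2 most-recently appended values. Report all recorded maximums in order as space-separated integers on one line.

step 1: append 20 -> window=[20] (not full yet)
step 2: append 25 -> window=[20, 25] -> max=25
step 3: append 5 -> window=[25, 5] -> max=25
step 4: append 13 -> window=[5, 13] -> max=13
step 5: append 15 -> window=[13, 15] -> max=15
step 6: append 24 -> window=[15, 24] -> max=24
step 7: append 1 -> window=[24, 1] -> max=24
step 8: append 25 -> window=[1, 25] -> max=25

Answer: 25 25 13 15 24 24 25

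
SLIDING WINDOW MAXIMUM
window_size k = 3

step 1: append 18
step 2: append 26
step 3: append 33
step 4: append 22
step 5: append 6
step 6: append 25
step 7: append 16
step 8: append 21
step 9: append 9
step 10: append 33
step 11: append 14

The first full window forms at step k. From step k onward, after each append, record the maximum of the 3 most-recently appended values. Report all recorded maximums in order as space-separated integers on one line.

step 1: append 18 -> window=[18] (not full yet)
step 2: append 26 -> window=[18, 26] (not full yet)
step 3: append 33 -> window=[18, 26, 33] -> max=33
step 4: append 22 -> window=[26, 33, 22] -> max=33
step 5: append 6 -> window=[33, 22, 6] -> max=33
step 6: append 25 -> window=[22, 6, 25] -> max=25
step 7: append 16 -> window=[6, 25, 16] -> max=25
step 8: append 21 -> window=[25, 16, 21] -> max=25
step 9: append 9 -> window=[16, 21, 9] -> max=21
step 10: append 33 -> window=[21, 9, 33] -> max=33
step 11: append 14 -> window=[9, 33, 14] -> max=33

Answer: 33 33 33 25 25 25 21 33 33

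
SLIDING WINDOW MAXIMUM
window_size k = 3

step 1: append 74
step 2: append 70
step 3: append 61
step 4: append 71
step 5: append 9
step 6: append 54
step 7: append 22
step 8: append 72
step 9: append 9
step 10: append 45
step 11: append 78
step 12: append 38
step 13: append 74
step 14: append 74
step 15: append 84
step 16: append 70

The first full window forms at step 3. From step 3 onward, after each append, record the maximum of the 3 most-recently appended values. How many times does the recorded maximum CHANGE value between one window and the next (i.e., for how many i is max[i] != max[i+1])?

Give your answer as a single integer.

step 1: append 74 -> window=[74] (not full yet)
step 2: append 70 -> window=[74, 70] (not full yet)
step 3: append 61 -> window=[74, 70, 61] -> max=74
step 4: append 71 -> window=[70, 61, 71] -> max=71
step 5: append 9 -> window=[61, 71, 9] -> max=71
step 6: append 54 -> window=[71, 9, 54] -> max=71
step 7: append 22 -> window=[9, 54, 22] -> max=54
step 8: append 72 -> window=[54, 22, 72] -> max=72
step 9: append 9 -> window=[22, 72, 9] -> max=72
step 10: append 45 -> window=[72, 9, 45] -> max=72
step 11: append 78 -> window=[9, 45, 78] -> max=78
step 12: append 38 -> window=[45, 78, 38] -> max=78
step 13: append 74 -> window=[78, 38, 74] -> max=78
step 14: append 74 -> window=[38, 74, 74] -> max=74
step 15: append 84 -> window=[74, 74, 84] -> max=84
step 16: append 70 -> window=[74, 84, 70] -> max=84
Recorded maximums: 74 71 71 71 54 72 72 72 78 78 78 74 84 84
Changes between consecutive maximums: 6

Answer: 6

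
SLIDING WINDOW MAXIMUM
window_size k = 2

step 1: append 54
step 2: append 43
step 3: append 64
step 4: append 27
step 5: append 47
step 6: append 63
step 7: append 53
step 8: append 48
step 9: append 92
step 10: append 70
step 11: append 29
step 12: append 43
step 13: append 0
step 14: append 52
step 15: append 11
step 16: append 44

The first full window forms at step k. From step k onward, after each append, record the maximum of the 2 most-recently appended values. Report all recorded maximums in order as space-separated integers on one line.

step 1: append 54 -> window=[54] (not full yet)
step 2: append 43 -> window=[54, 43] -> max=54
step 3: append 64 -> window=[43, 64] -> max=64
step 4: append 27 -> window=[64, 27] -> max=64
step 5: append 47 -> window=[27, 47] -> max=47
step 6: append 63 -> window=[47, 63] -> max=63
step 7: append 53 -> window=[63, 53] -> max=63
step 8: append 48 -> window=[53, 48] -> max=53
step 9: append 92 -> window=[48, 92] -> max=92
step 10: append 70 -> window=[92, 70] -> max=92
step 11: append 29 -> window=[70, 29] -> max=70
step 12: append 43 -> window=[29, 43] -> max=43
step 13: append 0 -> window=[43, 0] -> max=43
step 14: append 52 -> window=[0, 52] -> max=52
step 15: append 11 -> window=[52, 11] -> max=52
step 16: append 44 -> window=[11, 44] -> max=44

Answer: 54 64 64 47 63 63 53 92 92 70 43 43 52 52 44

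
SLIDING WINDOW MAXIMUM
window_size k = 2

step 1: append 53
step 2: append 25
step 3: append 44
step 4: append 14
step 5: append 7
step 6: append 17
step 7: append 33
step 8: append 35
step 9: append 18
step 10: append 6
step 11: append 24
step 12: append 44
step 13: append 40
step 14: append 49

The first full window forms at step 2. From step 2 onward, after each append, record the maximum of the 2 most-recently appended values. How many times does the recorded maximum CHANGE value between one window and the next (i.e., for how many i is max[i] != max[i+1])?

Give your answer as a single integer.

step 1: append 53 -> window=[53] (not full yet)
step 2: append 25 -> window=[53, 25] -> max=53
step 3: append 44 -> window=[25, 44] -> max=44
step 4: append 14 -> window=[44, 14] -> max=44
step 5: append 7 -> window=[14, 7] -> max=14
step 6: append 17 -> window=[7, 17] -> max=17
step 7: append 33 -> window=[17, 33] -> max=33
step 8: append 35 -> window=[33, 35] -> max=35
step 9: append 18 -> window=[35, 18] -> max=35
step 10: append 6 -> window=[18, 6] -> max=18
step 11: append 24 -> window=[6, 24] -> max=24
step 12: append 44 -> window=[24, 44] -> max=44
step 13: append 40 -> window=[44, 40] -> max=44
step 14: append 49 -> window=[40, 49] -> max=49
Recorded maximums: 53 44 44 14 17 33 35 35 18 24 44 44 49
Changes between consecutive maximums: 9

Answer: 9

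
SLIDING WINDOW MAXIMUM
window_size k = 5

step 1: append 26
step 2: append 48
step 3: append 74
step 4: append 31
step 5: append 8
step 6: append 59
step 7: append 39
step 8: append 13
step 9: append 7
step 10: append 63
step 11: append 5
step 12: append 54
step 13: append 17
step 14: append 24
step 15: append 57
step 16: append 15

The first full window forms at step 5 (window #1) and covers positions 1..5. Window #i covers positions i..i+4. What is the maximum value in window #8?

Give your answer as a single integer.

step 1: append 26 -> window=[26] (not full yet)
step 2: append 48 -> window=[26, 48] (not full yet)
step 3: append 74 -> window=[26, 48, 74] (not full yet)
step 4: append 31 -> window=[26, 48, 74, 31] (not full yet)
step 5: append 8 -> window=[26, 48, 74, 31, 8] -> max=74
step 6: append 59 -> window=[48, 74, 31, 8, 59] -> max=74
step 7: append 39 -> window=[74, 31, 8, 59, 39] -> max=74
step 8: append 13 -> window=[31, 8, 59, 39, 13] -> max=59
step 9: append 7 -> window=[8, 59, 39, 13, 7] -> max=59
step 10: append 63 -> window=[59, 39, 13, 7, 63] -> max=63
step 11: append 5 -> window=[39, 13, 7, 63, 5] -> max=63
step 12: append 54 -> window=[13, 7, 63, 5, 54] -> max=63
Window #8 max = 63

Answer: 63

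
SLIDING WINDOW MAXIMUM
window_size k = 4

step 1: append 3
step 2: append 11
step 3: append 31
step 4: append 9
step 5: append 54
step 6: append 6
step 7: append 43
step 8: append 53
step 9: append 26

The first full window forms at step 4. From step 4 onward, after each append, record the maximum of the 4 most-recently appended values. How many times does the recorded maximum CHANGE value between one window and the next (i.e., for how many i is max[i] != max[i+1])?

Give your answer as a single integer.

Answer: 2

Derivation:
step 1: append 3 -> window=[3] (not full yet)
step 2: append 11 -> window=[3, 11] (not full yet)
step 3: append 31 -> window=[3, 11, 31] (not full yet)
step 4: append 9 -> window=[3, 11, 31, 9] -> max=31
step 5: append 54 -> window=[11, 31, 9, 54] -> max=54
step 6: append 6 -> window=[31, 9, 54, 6] -> max=54
step 7: append 43 -> window=[9, 54, 6, 43] -> max=54
step 8: append 53 -> window=[54, 6, 43, 53] -> max=54
step 9: append 26 -> window=[6, 43, 53, 26] -> max=53
Recorded maximums: 31 54 54 54 54 53
Changes between consecutive maximums: 2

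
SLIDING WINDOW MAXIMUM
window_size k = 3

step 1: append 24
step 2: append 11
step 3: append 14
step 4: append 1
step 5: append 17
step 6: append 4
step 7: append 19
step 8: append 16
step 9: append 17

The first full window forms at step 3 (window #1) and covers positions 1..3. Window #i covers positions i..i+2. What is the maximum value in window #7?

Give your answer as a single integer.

Answer: 19

Derivation:
step 1: append 24 -> window=[24] (not full yet)
step 2: append 11 -> window=[24, 11] (not full yet)
step 3: append 14 -> window=[24, 11, 14] -> max=24
step 4: append 1 -> window=[11, 14, 1] -> max=14
step 5: append 17 -> window=[14, 1, 17] -> max=17
step 6: append 4 -> window=[1, 17, 4] -> max=17
step 7: append 19 -> window=[17, 4, 19] -> max=19
step 8: append 16 -> window=[4, 19, 16] -> max=19
step 9: append 17 -> window=[19, 16, 17] -> max=19
Window #7 max = 19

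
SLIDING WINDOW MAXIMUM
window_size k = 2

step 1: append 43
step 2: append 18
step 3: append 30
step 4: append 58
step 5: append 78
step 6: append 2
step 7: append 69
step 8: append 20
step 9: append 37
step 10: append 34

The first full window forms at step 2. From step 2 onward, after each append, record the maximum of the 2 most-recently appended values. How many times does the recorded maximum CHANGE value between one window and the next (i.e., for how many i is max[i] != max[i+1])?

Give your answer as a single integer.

step 1: append 43 -> window=[43] (not full yet)
step 2: append 18 -> window=[43, 18] -> max=43
step 3: append 30 -> window=[18, 30] -> max=30
step 4: append 58 -> window=[30, 58] -> max=58
step 5: append 78 -> window=[58, 78] -> max=78
step 6: append 2 -> window=[78, 2] -> max=78
step 7: append 69 -> window=[2, 69] -> max=69
step 8: append 20 -> window=[69, 20] -> max=69
step 9: append 37 -> window=[20, 37] -> max=37
step 10: append 34 -> window=[37, 34] -> max=37
Recorded maximums: 43 30 58 78 78 69 69 37 37
Changes between consecutive maximums: 5

Answer: 5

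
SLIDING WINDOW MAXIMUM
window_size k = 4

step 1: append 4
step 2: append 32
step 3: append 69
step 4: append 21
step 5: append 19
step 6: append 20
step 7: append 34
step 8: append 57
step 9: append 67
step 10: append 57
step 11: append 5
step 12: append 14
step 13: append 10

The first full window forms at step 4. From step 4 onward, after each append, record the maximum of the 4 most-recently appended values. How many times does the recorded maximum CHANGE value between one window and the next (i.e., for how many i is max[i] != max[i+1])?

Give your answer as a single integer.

step 1: append 4 -> window=[4] (not full yet)
step 2: append 32 -> window=[4, 32] (not full yet)
step 3: append 69 -> window=[4, 32, 69] (not full yet)
step 4: append 21 -> window=[4, 32, 69, 21] -> max=69
step 5: append 19 -> window=[32, 69, 21, 19] -> max=69
step 6: append 20 -> window=[69, 21, 19, 20] -> max=69
step 7: append 34 -> window=[21, 19, 20, 34] -> max=34
step 8: append 57 -> window=[19, 20, 34, 57] -> max=57
step 9: append 67 -> window=[20, 34, 57, 67] -> max=67
step 10: append 57 -> window=[34, 57, 67, 57] -> max=67
step 11: append 5 -> window=[57, 67, 57, 5] -> max=67
step 12: append 14 -> window=[67, 57, 5, 14] -> max=67
step 13: append 10 -> window=[57, 5, 14, 10] -> max=57
Recorded maximums: 69 69 69 34 57 67 67 67 67 57
Changes between consecutive maximums: 4

Answer: 4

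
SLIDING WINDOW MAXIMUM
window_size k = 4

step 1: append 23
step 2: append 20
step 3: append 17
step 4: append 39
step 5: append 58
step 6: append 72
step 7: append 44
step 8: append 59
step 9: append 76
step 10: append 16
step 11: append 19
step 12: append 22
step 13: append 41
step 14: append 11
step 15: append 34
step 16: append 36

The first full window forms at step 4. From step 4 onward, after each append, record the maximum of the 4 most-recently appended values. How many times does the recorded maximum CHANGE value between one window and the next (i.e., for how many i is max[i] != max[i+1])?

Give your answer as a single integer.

Answer: 4

Derivation:
step 1: append 23 -> window=[23] (not full yet)
step 2: append 20 -> window=[23, 20] (not full yet)
step 3: append 17 -> window=[23, 20, 17] (not full yet)
step 4: append 39 -> window=[23, 20, 17, 39] -> max=39
step 5: append 58 -> window=[20, 17, 39, 58] -> max=58
step 6: append 72 -> window=[17, 39, 58, 72] -> max=72
step 7: append 44 -> window=[39, 58, 72, 44] -> max=72
step 8: append 59 -> window=[58, 72, 44, 59] -> max=72
step 9: append 76 -> window=[72, 44, 59, 76] -> max=76
step 10: append 16 -> window=[44, 59, 76, 16] -> max=76
step 11: append 19 -> window=[59, 76, 16, 19] -> max=76
step 12: append 22 -> window=[76, 16, 19, 22] -> max=76
step 13: append 41 -> window=[16, 19, 22, 41] -> max=41
step 14: append 11 -> window=[19, 22, 41, 11] -> max=41
step 15: append 34 -> window=[22, 41, 11, 34] -> max=41
step 16: append 36 -> window=[41, 11, 34, 36] -> max=41
Recorded maximums: 39 58 72 72 72 76 76 76 76 41 41 41 41
Changes between consecutive maximums: 4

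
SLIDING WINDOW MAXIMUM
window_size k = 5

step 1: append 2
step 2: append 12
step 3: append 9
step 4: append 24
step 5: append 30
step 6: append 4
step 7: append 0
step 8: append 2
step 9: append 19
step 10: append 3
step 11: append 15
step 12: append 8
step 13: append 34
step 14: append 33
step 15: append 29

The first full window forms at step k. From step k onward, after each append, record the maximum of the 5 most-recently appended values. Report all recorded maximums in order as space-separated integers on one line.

step 1: append 2 -> window=[2] (not full yet)
step 2: append 12 -> window=[2, 12] (not full yet)
step 3: append 9 -> window=[2, 12, 9] (not full yet)
step 4: append 24 -> window=[2, 12, 9, 24] (not full yet)
step 5: append 30 -> window=[2, 12, 9, 24, 30] -> max=30
step 6: append 4 -> window=[12, 9, 24, 30, 4] -> max=30
step 7: append 0 -> window=[9, 24, 30, 4, 0] -> max=30
step 8: append 2 -> window=[24, 30, 4, 0, 2] -> max=30
step 9: append 19 -> window=[30, 4, 0, 2, 19] -> max=30
step 10: append 3 -> window=[4, 0, 2, 19, 3] -> max=19
step 11: append 15 -> window=[0, 2, 19, 3, 15] -> max=19
step 12: append 8 -> window=[2, 19, 3, 15, 8] -> max=19
step 13: append 34 -> window=[19, 3, 15, 8, 34] -> max=34
step 14: append 33 -> window=[3, 15, 8, 34, 33] -> max=34
step 15: append 29 -> window=[15, 8, 34, 33, 29] -> max=34

Answer: 30 30 30 30 30 19 19 19 34 34 34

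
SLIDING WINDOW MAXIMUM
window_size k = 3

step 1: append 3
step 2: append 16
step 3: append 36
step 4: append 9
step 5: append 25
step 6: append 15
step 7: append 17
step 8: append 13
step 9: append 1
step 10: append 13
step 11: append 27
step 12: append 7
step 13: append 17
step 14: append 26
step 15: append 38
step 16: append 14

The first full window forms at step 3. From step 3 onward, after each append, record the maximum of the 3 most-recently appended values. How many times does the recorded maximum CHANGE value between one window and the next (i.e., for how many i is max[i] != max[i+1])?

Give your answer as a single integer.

step 1: append 3 -> window=[3] (not full yet)
step 2: append 16 -> window=[3, 16] (not full yet)
step 3: append 36 -> window=[3, 16, 36] -> max=36
step 4: append 9 -> window=[16, 36, 9] -> max=36
step 5: append 25 -> window=[36, 9, 25] -> max=36
step 6: append 15 -> window=[9, 25, 15] -> max=25
step 7: append 17 -> window=[25, 15, 17] -> max=25
step 8: append 13 -> window=[15, 17, 13] -> max=17
step 9: append 1 -> window=[17, 13, 1] -> max=17
step 10: append 13 -> window=[13, 1, 13] -> max=13
step 11: append 27 -> window=[1, 13, 27] -> max=27
step 12: append 7 -> window=[13, 27, 7] -> max=27
step 13: append 17 -> window=[27, 7, 17] -> max=27
step 14: append 26 -> window=[7, 17, 26] -> max=26
step 15: append 38 -> window=[17, 26, 38] -> max=38
step 16: append 14 -> window=[26, 38, 14] -> max=38
Recorded maximums: 36 36 36 25 25 17 17 13 27 27 27 26 38 38
Changes between consecutive maximums: 6

Answer: 6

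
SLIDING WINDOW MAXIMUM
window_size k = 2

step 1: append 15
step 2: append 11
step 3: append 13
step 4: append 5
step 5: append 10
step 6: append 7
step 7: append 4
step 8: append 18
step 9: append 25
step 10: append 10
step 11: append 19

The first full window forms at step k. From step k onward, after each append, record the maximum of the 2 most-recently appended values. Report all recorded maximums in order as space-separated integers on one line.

step 1: append 15 -> window=[15] (not full yet)
step 2: append 11 -> window=[15, 11] -> max=15
step 3: append 13 -> window=[11, 13] -> max=13
step 4: append 5 -> window=[13, 5] -> max=13
step 5: append 10 -> window=[5, 10] -> max=10
step 6: append 7 -> window=[10, 7] -> max=10
step 7: append 4 -> window=[7, 4] -> max=7
step 8: append 18 -> window=[4, 18] -> max=18
step 9: append 25 -> window=[18, 25] -> max=25
step 10: append 10 -> window=[25, 10] -> max=25
step 11: append 19 -> window=[10, 19] -> max=19

Answer: 15 13 13 10 10 7 18 25 25 19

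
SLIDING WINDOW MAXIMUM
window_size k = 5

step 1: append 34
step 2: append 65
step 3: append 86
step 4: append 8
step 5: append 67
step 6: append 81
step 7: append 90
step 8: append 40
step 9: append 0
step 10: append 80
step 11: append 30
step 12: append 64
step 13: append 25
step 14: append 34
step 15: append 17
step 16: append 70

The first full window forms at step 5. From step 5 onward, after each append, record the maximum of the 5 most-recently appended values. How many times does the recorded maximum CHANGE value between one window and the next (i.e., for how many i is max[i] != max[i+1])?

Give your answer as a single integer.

Answer: 4

Derivation:
step 1: append 34 -> window=[34] (not full yet)
step 2: append 65 -> window=[34, 65] (not full yet)
step 3: append 86 -> window=[34, 65, 86] (not full yet)
step 4: append 8 -> window=[34, 65, 86, 8] (not full yet)
step 5: append 67 -> window=[34, 65, 86, 8, 67] -> max=86
step 6: append 81 -> window=[65, 86, 8, 67, 81] -> max=86
step 7: append 90 -> window=[86, 8, 67, 81, 90] -> max=90
step 8: append 40 -> window=[8, 67, 81, 90, 40] -> max=90
step 9: append 0 -> window=[67, 81, 90, 40, 0] -> max=90
step 10: append 80 -> window=[81, 90, 40, 0, 80] -> max=90
step 11: append 30 -> window=[90, 40, 0, 80, 30] -> max=90
step 12: append 64 -> window=[40, 0, 80, 30, 64] -> max=80
step 13: append 25 -> window=[0, 80, 30, 64, 25] -> max=80
step 14: append 34 -> window=[80, 30, 64, 25, 34] -> max=80
step 15: append 17 -> window=[30, 64, 25, 34, 17] -> max=64
step 16: append 70 -> window=[64, 25, 34, 17, 70] -> max=70
Recorded maximums: 86 86 90 90 90 90 90 80 80 80 64 70
Changes between consecutive maximums: 4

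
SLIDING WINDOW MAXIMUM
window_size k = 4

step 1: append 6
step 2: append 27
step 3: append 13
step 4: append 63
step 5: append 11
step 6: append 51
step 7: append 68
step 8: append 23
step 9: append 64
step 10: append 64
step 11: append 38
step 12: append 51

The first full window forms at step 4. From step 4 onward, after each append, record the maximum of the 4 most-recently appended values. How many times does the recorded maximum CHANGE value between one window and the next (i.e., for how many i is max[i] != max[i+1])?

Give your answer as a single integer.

Answer: 2

Derivation:
step 1: append 6 -> window=[6] (not full yet)
step 2: append 27 -> window=[6, 27] (not full yet)
step 3: append 13 -> window=[6, 27, 13] (not full yet)
step 4: append 63 -> window=[6, 27, 13, 63] -> max=63
step 5: append 11 -> window=[27, 13, 63, 11] -> max=63
step 6: append 51 -> window=[13, 63, 11, 51] -> max=63
step 7: append 68 -> window=[63, 11, 51, 68] -> max=68
step 8: append 23 -> window=[11, 51, 68, 23] -> max=68
step 9: append 64 -> window=[51, 68, 23, 64] -> max=68
step 10: append 64 -> window=[68, 23, 64, 64] -> max=68
step 11: append 38 -> window=[23, 64, 64, 38] -> max=64
step 12: append 51 -> window=[64, 64, 38, 51] -> max=64
Recorded maximums: 63 63 63 68 68 68 68 64 64
Changes between consecutive maximums: 2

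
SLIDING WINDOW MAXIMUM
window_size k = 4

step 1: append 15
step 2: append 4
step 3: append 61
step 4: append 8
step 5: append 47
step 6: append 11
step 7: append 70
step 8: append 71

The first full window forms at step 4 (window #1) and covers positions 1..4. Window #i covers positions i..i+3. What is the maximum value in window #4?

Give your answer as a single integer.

Answer: 70

Derivation:
step 1: append 15 -> window=[15] (not full yet)
step 2: append 4 -> window=[15, 4] (not full yet)
step 3: append 61 -> window=[15, 4, 61] (not full yet)
step 4: append 8 -> window=[15, 4, 61, 8] -> max=61
step 5: append 47 -> window=[4, 61, 8, 47] -> max=61
step 6: append 11 -> window=[61, 8, 47, 11] -> max=61
step 7: append 70 -> window=[8, 47, 11, 70] -> max=70
Window #4 max = 70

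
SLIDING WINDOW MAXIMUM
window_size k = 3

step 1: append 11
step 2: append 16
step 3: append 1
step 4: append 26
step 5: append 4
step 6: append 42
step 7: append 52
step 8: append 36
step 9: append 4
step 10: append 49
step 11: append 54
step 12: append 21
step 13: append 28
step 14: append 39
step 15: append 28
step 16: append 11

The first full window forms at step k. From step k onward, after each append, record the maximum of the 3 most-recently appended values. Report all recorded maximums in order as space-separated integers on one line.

Answer: 16 26 26 42 52 52 52 49 54 54 54 39 39 39

Derivation:
step 1: append 11 -> window=[11] (not full yet)
step 2: append 16 -> window=[11, 16] (not full yet)
step 3: append 1 -> window=[11, 16, 1] -> max=16
step 4: append 26 -> window=[16, 1, 26] -> max=26
step 5: append 4 -> window=[1, 26, 4] -> max=26
step 6: append 42 -> window=[26, 4, 42] -> max=42
step 7: append 52 -> window=[4, 42, 52] -> max=52
step 8: append 36 -> window=[42, 52, 36] -> max=52
step 9: append 4 -> window=[52, 36, 4] -> max=52
step 10: append 49 -> window=[36, 4, 49] -> max=49
step 11: append 54 -> window=[4, 49, 54] -> max=54
step 12: append 21 -> window=[49, 54, 21] -> max=54
step 13: append 28 -> window=[54, 21, 28] -> max=54
step 14: append 39 -> window=[21, 28, 39] -> max=39
step 15: append 28 -> window=[28, 39, 28] -> max=39
step 16: append 11 -> window=[39, 28, 11] -> max=39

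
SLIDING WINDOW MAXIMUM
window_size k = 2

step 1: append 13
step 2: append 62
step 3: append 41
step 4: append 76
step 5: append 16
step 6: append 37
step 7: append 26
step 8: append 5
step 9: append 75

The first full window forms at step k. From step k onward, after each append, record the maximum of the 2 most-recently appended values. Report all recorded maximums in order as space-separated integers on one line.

step 1: append 13 -> window=[13] (not full yet)
step 2: append 62 -> window=[13, 62] -> max=62
step 3: append 41 -> window=[62, 41] -> max=62
step 4: append 76 -> window=[41, 76] -> max=76
step 5: append 16 -> window=[76, 16] -> max=76
step 6: append 37 -> window=[16, 37] -> max=37
step 7: append 26 -> window=[37, 26] -> max=37
step 8: append 5 -> window=[26, 5] -> max=26
step 9: append 75 -> window=[5, 75] -> max=75

Answer: 62 62 76 76 37 37 26 75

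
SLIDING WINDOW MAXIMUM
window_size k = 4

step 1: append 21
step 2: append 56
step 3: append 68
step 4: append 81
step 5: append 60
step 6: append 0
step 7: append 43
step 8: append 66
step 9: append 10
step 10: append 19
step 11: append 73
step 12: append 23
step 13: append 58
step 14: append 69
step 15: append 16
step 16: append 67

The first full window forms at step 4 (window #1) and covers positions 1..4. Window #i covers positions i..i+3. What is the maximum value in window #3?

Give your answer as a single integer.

step 1: append 21 -> window=[21] (not full yet)
step 2: append 56 -> window=[21, 56] (not full yet)
step 3: append 68 -> window=[21, 56, 68] (not full yet)
step 4: append 81 -> window=[21, 56, 68, 81] -> max=81
step 5: append 60 -> window=[56, 68, 81, 60] -> max=81
step 6: append 0 -> window=[68, 81, 60, 0] -> max=81
Window #3 max = 81

Answer: 81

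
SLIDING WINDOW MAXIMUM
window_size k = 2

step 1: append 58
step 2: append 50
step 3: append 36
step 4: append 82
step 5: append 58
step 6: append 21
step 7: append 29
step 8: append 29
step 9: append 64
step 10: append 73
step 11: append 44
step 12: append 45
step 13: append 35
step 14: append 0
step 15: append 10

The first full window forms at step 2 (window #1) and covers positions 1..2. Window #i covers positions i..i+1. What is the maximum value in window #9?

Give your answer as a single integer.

step 1: append 58 -> window=[58] (not full yet)
step 2: append 50 -> window=[58, 50] -> max=58
step 3: append 36 -> window=[50, 36] -> max=50
step 4: append 82 -> window=[36, 82] -> max=82
step 5: append 58 -> window=[82, 58] -> max=82
step 6: append 21 -> window=[58, 21] -> max=58
step 7: append 29 -> window=[21, 29] -> max=29
step 8: append 29 -> window=[29, 29] -> max=29
step 9: append 64 -> window=[29, 64] -> max=64
step 10: append 73 -> window=[64, 73] -> max=73
Window #9 max = 73

Answer: 73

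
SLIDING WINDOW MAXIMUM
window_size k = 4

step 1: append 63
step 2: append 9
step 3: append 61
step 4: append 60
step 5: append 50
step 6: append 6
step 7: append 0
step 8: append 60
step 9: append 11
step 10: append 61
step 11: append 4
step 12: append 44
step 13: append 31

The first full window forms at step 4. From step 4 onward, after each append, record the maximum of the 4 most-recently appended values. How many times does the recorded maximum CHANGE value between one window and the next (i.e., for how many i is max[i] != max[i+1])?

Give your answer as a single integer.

Answer: 3

Derivation:
step 1: append 63 -> window=[63] (not full yet)
step 2: append 9 -> window=[63, 9] (not full yet)
step 3: append 61 -> window=[63, 9, 61] (not full yet)
step 4: append 60 -> window=[63, 9, 61, 60] -> max=63
step 5: append 50 -> window=[9, 61, 60, 50] -> max=61
step 6: append 6 -> window=[61, 60, 50, 6] -> max=61
step 7: append 0 -> window=[60, 50, 6, 0] -> max=60
step 8: append 60 -> window=[50, 6, 0, 60] -> max=60
step 9: append 11 -> window=[6, 0, 60, 11] -> max=60
step 10: append 61 -> window=[0, 60, 11, 61] -> max=61
step 11: append 4 -> window=[60, 11, 61, 4] -> max=61
step 12: append 44 -> window=[11, 61, 4, 44] -> max=61
step 13: append 31 -> window=[61, 4, 44, 31] -> max=61
Recorded maximums: 63 61 61 60 60 60 61 61 61 61
Changes between consecutive maximums: 3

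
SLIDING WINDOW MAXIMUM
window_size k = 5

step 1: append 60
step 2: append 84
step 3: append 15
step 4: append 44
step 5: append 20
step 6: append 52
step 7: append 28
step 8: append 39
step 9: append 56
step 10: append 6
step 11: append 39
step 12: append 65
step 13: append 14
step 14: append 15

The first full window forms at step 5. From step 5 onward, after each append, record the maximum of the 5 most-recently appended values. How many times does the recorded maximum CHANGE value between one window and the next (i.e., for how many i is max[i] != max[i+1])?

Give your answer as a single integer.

step 1: append 60 -> window=[60] (not full yet)
step 2: append 84 -> window=[60, 84] (not full yet)
step 3: append 15 -> window=[60, 84, 15] (not full yet)
step 4: append 44 -> window=[60, 84, 15, 44] (not full yet)
step 5: append 20 -> window=[60, 84, 15, 44, 20] -> max=84
step 6: append 52 -> window=[84, 15, 44, 20, 52] -> max=84
step 7: append 28 -> window=[15, 44, 20, 52, 28] -> max=52
step 8: append 39 -> window=[44, 20, 52, 28, 39] -> max=52
step 9: append 56 -> window=[20, 52, 28, 39, 56] -> max=56
step 10: append 6 -> window=[52, 28, 39, 56, 6] -> max=56
step 11: append 39 -> window=[28, 39, 56, 6, 39] -> max=56
step 12: append 65 -> window=[39, 56, 6, 39, 65] -> max=65
step 13: append 14 -> window=[56, 6, 39, 65, 14] -> max=65
step 14: append 15 -> window=[6, 39, 65, 14, 15] -> max=65
Recorded maximums: 84 84 52 52 56 56 56 65 65 65
Changes between consecutive maximums: 3

Answer: 3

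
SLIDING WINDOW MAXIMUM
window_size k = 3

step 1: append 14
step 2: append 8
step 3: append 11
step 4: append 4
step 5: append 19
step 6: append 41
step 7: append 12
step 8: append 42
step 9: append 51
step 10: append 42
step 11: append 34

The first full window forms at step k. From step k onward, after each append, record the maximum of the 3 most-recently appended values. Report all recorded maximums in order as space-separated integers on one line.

step 1: append 14 -> window=[14] (not full yet)
step 2: append 8 -> window=[14, 8] (not full yet)
step 3: append 11 -> window=[14, 8, 11] -> max=14
step 4: append 4 -> window=[8, 11, 4] -> max=11
step 5: append 19 -> window=[11, 4, 19] -> max=19
step 6: append 41 -> window=[4, 19, 41] -> max=41
step 7: append 12 -> window=[19, 41, 12] -> max=41
step 8: append 42 -> window=[41, 12, 42] -> max=42
step 9: append 51 -> window=[12, 42, 51] -> max=51
step 10: append 42 -> window=[42, 51, 42] -> max=51
step 11: append 34 -> window=[51, 42, 34] -> max=51

Answer: 14 11 19 41 41 42 51 51 51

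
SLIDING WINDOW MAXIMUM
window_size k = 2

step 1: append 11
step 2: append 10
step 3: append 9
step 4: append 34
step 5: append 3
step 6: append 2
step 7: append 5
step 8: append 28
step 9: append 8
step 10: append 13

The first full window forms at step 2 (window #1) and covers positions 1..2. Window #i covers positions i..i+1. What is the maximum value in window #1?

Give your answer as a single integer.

Answer: 11

Derivation:
step 1: append 11 -> window=[11] (not full yet)
step 2: append 10 -> window=[11, 10] -> max=11
Window #1 max = 11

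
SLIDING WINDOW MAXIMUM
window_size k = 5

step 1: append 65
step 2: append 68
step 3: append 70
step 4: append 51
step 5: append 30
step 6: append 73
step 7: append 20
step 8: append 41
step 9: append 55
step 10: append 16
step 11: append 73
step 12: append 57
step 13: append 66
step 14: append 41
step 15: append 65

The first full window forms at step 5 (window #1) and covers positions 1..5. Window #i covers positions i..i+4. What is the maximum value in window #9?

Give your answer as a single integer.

Answer: 73

Derivation:
step 1: append 65 -> window=[65] (not full yet)
step 2: append 68 -> window=[65, 68] (not full yet)
step 3: append 70 -> window=[65, 68, 70] (not full yet)
step 4: append 51 -> window=[65, 68, 70, 51] (not full yet)
step 5: append 30 -> window=[65, 68, 70, 51, 30] -> max=70
step 6: append 73 -> window=[68, 70, 51, 30, 73] -> max=73
step 7: append 20 -> window=[70, 51, 30, 73, 20] -> max=73
step 8: append 41 -> window=[51, 30, 73, 20, 41] -> max=73
step 9: append 55 -> window=[30, 73, 20, 41, 55] -> max=73
step 10: append 16 -> window=[73, 20, 41, 55, 16] -> max=73
step 11: append 73 -> window=[20, 41, 55, 16, 73] -> max=73
step 12: append 57 -> window=[41, 55, 16, 73, 57] -> max=73
step 13: append 66 -> window=[55, 16, 73, 57, 66] -> max=73
Window #9 max = 73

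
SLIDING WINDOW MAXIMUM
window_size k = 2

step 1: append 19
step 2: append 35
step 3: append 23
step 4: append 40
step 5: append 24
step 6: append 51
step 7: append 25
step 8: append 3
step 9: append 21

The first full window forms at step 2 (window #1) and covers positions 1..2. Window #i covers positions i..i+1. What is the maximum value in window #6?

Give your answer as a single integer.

step 1: append 19 -> window=[19] (not full yet)
step 2: append 35 -> window=[19, 35] -> max=35
step 3: append 23 -> window=[35, 23] -> max=35
step 4: append 40 -> window=[23, 40] -> max=40
step 5: append 24 -> window=[40, 24] -> max=40
step 6: append 51 -> window=[24, 51] -> max=51
step 7: append 25 -> window=[51, 25] -> max=51
Window #6 max = 51

Answer: 51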